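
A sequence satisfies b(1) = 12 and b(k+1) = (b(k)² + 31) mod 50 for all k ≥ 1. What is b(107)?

20

Computing terms: b(1) = 12; b(2) = 25; b(3) = 6; b(4) = 17; b(5) = 20; b(6) = 31; b(7) = 42; b(8) = 45; b(9) = 6.
Since b(9) = b(3) = 6, the sequence is eventually periodic: after a pre-period of length 2 it cycles with period 6.
For k ≥ 3, b(k) depends only on (k - 3) mod 6. (107 - 3) mod 6 = 2, so b(107) = b(5) = 20.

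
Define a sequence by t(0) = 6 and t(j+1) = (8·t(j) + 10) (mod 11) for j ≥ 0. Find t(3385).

Computing terms: t(0) = 6,  t(1) = 3,  t(2) = 1,  t(3) = 7,  t(4) = 0,  t(5) = 10,  t(6) = 2,  t(7) = 4,  t(8) = 9,  t(9) = 5,  t(10) = 6.
Since t(10) = t(0) = 6, the sequence is periodic with period 10.
So t(3385) = t(0 + ((3385-0) mod 10)) = t(5) = 10.

10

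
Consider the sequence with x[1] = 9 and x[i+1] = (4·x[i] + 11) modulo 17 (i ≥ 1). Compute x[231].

12

x[1] = 9, x[2] = 13, x[3] = 12, x[4] = 8, x[5] = 9.
Since x[5] = x[1] = 9, the sequence is periodic with period 4.
So x[231] = x[1 + ((231-1) mod 4)] = x[3] = 12.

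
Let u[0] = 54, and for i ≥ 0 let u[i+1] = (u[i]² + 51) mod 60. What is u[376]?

We have u[0] = 54, u[1] = 27, u[2] = 0, u[3] = 51, u[4] = 12, u[5] = 15, u[6] = 36, u[7] = 27.
Since u[7] = u[1] = 27, the sequence is eventually periodic: after a pre-period of length 1 it cycles with period 6.
For i ≥ 1, u[i] depends only on (i - 1) mod 6. (376 - 1) mod 6 = 3, so u[376] = u[4] = 12.

12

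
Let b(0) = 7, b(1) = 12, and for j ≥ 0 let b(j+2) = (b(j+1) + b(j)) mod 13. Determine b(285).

3

Computing terms: b(0) = 7,  b(1) = 12,  b(2) = 6,  b(3) = 5,  b(4) = 11,  b(5) = 3,  b(6) = 1,  b(7) = 4,  b(8) = 5,  b(9) = 9,  b(10) = 1,  b(11) = 10,  b(12) = 11,  b(13) = 8,  b(14) = 6,  b(15) = 1,  b(16) = 7,  b(17) = 8,  b(18) = 2,  b(19) = 10,  b(20) = 12,  b(21) = 9,  b(22) = 8,  b(23) = 4,  b(24) = 12,  b(25) = 3,  b(26) = 2,  b(27) = 5,  b(28) = 7,  b(29) = 12.
Since (b(28), b(29)) = (b(0), b(1)) = (7, 12) (two consecutive terms determine the rest), the sequence is periodic with period 28.
(285 - 0) mod 28 = 5, so b(285) = b(5) = 3.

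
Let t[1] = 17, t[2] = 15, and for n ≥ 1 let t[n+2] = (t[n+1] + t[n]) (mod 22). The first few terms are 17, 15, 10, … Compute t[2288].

We have t[1] = 17, t[2] = 15, t[3] = 10, t[4] = 3, t[5] = 13, t[6] = 16, t[7] = 7, t[8] = 1, t[9] = 8, t[10] = 9, t[11] = 17, t[12] = 4, t[13] = 21, t[14] = 3, t[15] = 2, t[16] = 5, t[17] = 7, t[18] = 12, t[19] = 19, t[20] = 9, t[21] = 6, t[22] = 15, t[23] = 21, t[24] = 14, t[25] = 13, t[26] = 5, t[27] = 18, t[28] = 1, t[29] = 19, t[30] = 20, t[31] = 17, t[32] = 15.
The sequence repeats with period 30.
(2288 - 1) mod 30 = 7, so t[2288] = t[8] = 1.

1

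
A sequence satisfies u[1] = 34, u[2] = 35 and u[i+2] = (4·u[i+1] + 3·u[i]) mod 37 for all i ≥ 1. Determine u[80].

Listing terms: u[1] = 34, u[2] = 35, u[3] = 20, u[4] = 0, u[5] = 23, u[6] = 18, u[7] = 30, u[8] = 26, u[9] = 9, u[10] = 3, u[11] = 2, u[12] = 17, u[13] = 0, u[14] = 14, u[15] = 19, u[16] = 7, u[17] = 11, u[18] = 28, u[19] = 34, u[20] = 35.
The sequence repeats with period 18.
(80 - 1) mod 18 = 7, so u[80] = u[8] = 26.

26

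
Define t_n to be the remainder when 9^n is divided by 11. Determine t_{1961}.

Computing terms: t_0 = 1, t_1 = 9, t_2 = 4, t_3 = 3, t_4 = 5, t_5 = 1.
The sequence repeats with period 5.
(1961 - 0) mod 5 = 1, so t_{1961} = t_1 = 9.

9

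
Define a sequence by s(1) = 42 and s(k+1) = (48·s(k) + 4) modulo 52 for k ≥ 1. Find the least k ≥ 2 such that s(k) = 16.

4

We have s(1) = 42, s(2) = 44, s(3) = 36, s(4) = 16, s(5) = 44.
Since s(5) = s(2) = 44, the sequence is eventually periodic: after a pre-period of length 1 it cycles with period 3.
The value 16 first appears (with k ≥ 2) at s(4).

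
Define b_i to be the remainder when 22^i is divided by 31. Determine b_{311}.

17

Computing terms: b_0 = 1, b_1 = 22, b_2 = 19, b_3 = 15, b_4 = 20, b_5 = 6, b_6 = 8, b_7 = 21, b_8 = 28, b_9 = 27, b_{10} = 5, b_{11} = 17, b_{12} = 2, b_{13} = 13, b_{14} = 7, b_{15} = 30, b_{16} = 9, b_{17} = 12, b_{18} = 16, b_{19} = 11, b_{20} = 25, b_{21} = 23, b_{22} = 10, b_{23} = 3, b_{24} = 4, b_{25} = 26, b_{26} = 14, b_{27} = 29, b_{28} = 18, b_{29} = 24, b_{30} = 1.
Since b_{30} = b_0 = 1, the sequence is periodic with period 30.
(311 - 0) mod 30 = 11, so b_{311} = b_{11} = 17.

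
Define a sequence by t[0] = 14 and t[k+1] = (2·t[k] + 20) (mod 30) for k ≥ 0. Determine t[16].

14

Listing terms: t[0] = 14, t[1] = 18, t[2] = 26, t[3] = 12, t[4] = 14.
The sequence repeats with period 4.
So t[16] = t[0 + ((16-0) mod 4)] = t[0] = 14.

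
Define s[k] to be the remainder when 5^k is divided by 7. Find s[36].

We have s[1] = 5, s[2] = 4, s[3] = 6, s[4] = 2, s[5] = 3, s[6] = 1, s[7] = 5.
The sequence repeats with period 6.
So s[36] = s[1 + ((36-1) mod 6)] = s[6] = 1.

1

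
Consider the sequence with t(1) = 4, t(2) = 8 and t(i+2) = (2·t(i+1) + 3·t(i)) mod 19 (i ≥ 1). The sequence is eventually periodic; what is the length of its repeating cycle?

Computing terms: t(1) = 4,  t(2) = 8,  t(3) = 9,  t(4) = 4,  t(5) = 16,  t(6) = 6,  t(7) = 3,  t(8) = 5,  t(9) = 0,  t(10) = 15,  t(11) = 11,  t(12) = 10,  t(13) = 15,  t(14) = 3,  t(15) = 13,  t(16) = 16,  t(17) = 14,  t(18) = 0,  t(19) = 4,  t(20) = 8.
Since (t(19), t(20)) = (t(1), t(2)) = (4, 8) (two consecutive terms determine the rest), the sequence is periodic with period 18.

18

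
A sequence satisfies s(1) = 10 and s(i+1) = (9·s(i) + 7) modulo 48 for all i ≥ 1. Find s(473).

Listing terms: s(1) = 10; s(2) = 1; s(3) = 16; s(4) = 7; s(5) = 22; s(6) = 13; s(7) = 28; s(8) = 19; s(9) = 34; s(10) = 25; s(11) = 40; s(12) = 31; s(13) = 46; s(14) = 37; s(15) = 4; s(16) = 43; s(17) = 10.
Since s(17) = s(1) = 10, the sequence is periodic with period 16.
(473 - 1) mod 16 = 8, so s(473) = s(9) = 34.

34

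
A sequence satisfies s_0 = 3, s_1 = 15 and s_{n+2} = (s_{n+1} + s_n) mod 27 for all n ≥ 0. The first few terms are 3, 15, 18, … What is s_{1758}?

Listing terms: s_0 = 3, s_1 = 15, s_2 = 18, s_3 = 6, s_4 = 24, s_5 = 3, s_6 = 0, s_7 = 3, s_8 = 3, s_9 = 6, s_{10} = 9, s_{11} = 15, s_{12} = 24, s_{13} = 12, s_{14} = 9, s_{15} = 21, s_{16} = 3, s_{17} = 24, s_{18} = 0, s_{19} = 24, s_{20} = 24, s_{21} = 21, s_{22} = 18, s_{23} = 12, s_{24} = 3, s_{25} = 15.
The sequence repeats with period 24.
(1758 - 0) mod 24 = 6, so s_{1758} = s_6 = 0.

0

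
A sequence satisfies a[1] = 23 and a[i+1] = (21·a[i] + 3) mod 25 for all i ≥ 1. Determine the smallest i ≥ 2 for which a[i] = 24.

Listing terms: a[1] = 23,  a[2] = 11,  a[3] = 9,  a[4] = 17,  a[5] = 10,  a[6] = 13,  a[7] = 1,  a[8] = 24,  a[9] = 7,  a[10] = 0,  a[11] = 3,  a[12] = 16,  a[13] = 14,  a[14] = 22,  a[15] = 15,  a[16] = 18,  a[17] = 6,  a[18] = 4,  a[19] = 12,  a[20] = 5,  a[21] = 8,  a[22] = 21,  a[23] = 19,  a[24] = 2,  a[25] = 20,  a[26] = 23.
The sequence repeats with period 25.
The value 24 first appears (with i ≥ 2) at a[8].

8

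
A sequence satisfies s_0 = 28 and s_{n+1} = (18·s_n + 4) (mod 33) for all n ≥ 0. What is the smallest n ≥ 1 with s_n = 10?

Listing terms: s_0 = 28, s_1 = 13, s_2 = 7, s_3 = 31, s_4 = 1, s_5 = 22, s_6 = 4, s_7 = 10, s_8 = 19, s_9 = 16, s_{10} = 28.
The sequence repeats with period 10.
The value 10 first appears (with n ≥ 1) at s_7.

7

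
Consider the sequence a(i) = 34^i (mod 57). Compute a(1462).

We have a(1) = 34, a(2) = 16, a(3) = 31, a(4) = 28, a(5) = 40, a(6) = 49, a(7) = 13, a(8) = 43, a(9) = 37, a(10) = 4, a(11) = 22, a(12) = 7, a(13) = 10, a(14) = 55, a(15) = 46, a(16) = 25, a(17) = 52, a(18) = 1, a(19) = 34.
The sequence repeats with period 18.
So a(1462) = a(1 + ((1462-1) mod 18)) = a(4) = 28.

28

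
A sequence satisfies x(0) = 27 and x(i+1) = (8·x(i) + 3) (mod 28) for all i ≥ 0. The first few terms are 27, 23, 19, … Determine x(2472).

23

x(0) = 27,  x(1) = 23,  x(2) = 19,  x(3) = 15,  x(4) = 11,  x(5) = 7,  x(6) = 3,  x(7) = 27.
Since x(7) = x(0) = 27, the sequence is periodic with period 7.
(2472 - 0) mod 7 = 1, so x(2472) = x(1) = 23.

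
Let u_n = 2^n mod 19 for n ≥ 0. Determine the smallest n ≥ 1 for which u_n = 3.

13

We have u_0 = 1,  u_1 = 2,  u_2 = 4,  u_3 = 8,  u_4 = 16,  u_5 = 13,  u_6 = 7,  u_7 = 14,  u_8 = 9,  u_9 = 18,  u_{10} = 17,  u_{11} = 15,  u_{12} = 11,  u_{13} = 3,  u_{14} = 6,  u_{15} = 12,  u_{16} = 5,  u_{17} = 10,  u_{18} = 1.
The sequence repeats with period 18.
The value 3 first appears (with n ≥ 1) at u_{13}.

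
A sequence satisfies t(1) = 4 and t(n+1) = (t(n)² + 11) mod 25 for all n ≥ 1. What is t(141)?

t(1) = 4, t(2) = 2, t(3) = 15, t(4) = 11, t(5) = 7, t(6) = 10, t(7) = 11.
Since t(7) = t(4) = 11, the sequence is eventually periodic: after a pre-period of length 3 it cycles with period 3.
For n ≥ 4, t(n) depends only on (n - 4) mod 3. (141 - 4) mod 3 = 2, so t(141) = t(6) = 10.

10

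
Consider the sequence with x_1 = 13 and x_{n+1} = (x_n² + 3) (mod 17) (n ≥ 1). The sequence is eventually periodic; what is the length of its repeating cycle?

Listing terms: x_1 = 13, x_2 = 2, x_3 = 7, x_4 = 1, x_5 = 4, x_6 = 2.
Since x_6 = x_2 = 2, the sequence is eventually periodic: after a pre-period of length 1 it cycles with period 4.

4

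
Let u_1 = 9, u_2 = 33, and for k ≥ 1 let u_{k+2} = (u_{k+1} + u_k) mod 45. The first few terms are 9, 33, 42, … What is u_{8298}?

We have u_1 = 9,  u_2 = 33,  u_3 = 42,  u_4 = 30,  u_5 = 27,  u_6 = 12,  u_7 = 39,  u_8 = 6,  u_9 = 0,  u_{10} = 6,  u_{11} = 6,  u_{12} = 12,  u_{13} = 18,  u_{14} = 30,  u_{15} = 3,  u_{16} = 33,  u_{17} = 36,  u_{18} = 24,  u_{19} = 15,  u_{20} = 39,  u_{21} = 9,  u_{22} = 3,  u_{23} = 12,  u_{24} = 15,  u_{25} = 27,  u_{26} = 42,  u_{27} = 24,  u_{28} = 21,  u_{29} = 0,  u_{30} = 21,  u_{31} = 21,  u_{32} = 42,  u_{33} = 18,  u_{34} = 15,  u_{35} = 33,  u_{36} = 3,  u_{37} = 36,  u_{38} = 39,  u_{39} = 30,  u_{40} = 24,  u_{41} = 9,  u_{42} = 33.
Since (u_{41}, u_{42}) = (u_1, u_2) = (9, 33) (two consecutive terms determine the rest), the sequence is periodic with period 40.
So u_{8298} = u_{1 + ((8298-1) mod 40)} = u_{18} = 24.

24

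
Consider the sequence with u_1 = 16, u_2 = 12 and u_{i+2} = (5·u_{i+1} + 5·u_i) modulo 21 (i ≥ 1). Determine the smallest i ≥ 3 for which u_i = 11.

9

u_1 = 16, u_2 = 12, u_3 = 14, u_4 = 4, u_5 = 6, u_6 = 8, u_7 = 7, u_8 = 12, u_9 = 11, u_{10} = 10, u_{11} = 0, u_{12} = 8, u_{13} = 19, u_{14} = 9, u_{15} = 14, u_{16} = 10, u_{17} = 15, u_{18} = 20, u_{19} = 7, u_{20} = 9, u_{21} = 17, u_{22} = 4, u_{23} = 0, u_{24} = 20, u_{25} = 16, u_{26} = 12.
The sequence repeats with period 24.
The value 11 first appears (with i ≥ 3) at u_9.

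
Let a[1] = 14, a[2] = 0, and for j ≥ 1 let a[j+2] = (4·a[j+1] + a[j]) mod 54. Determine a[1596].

2

We have a[1] = 14; a[2] = 0; a[3] = 14; a[4] = 2; a[5] = 22; a[6] = 36; a[7] = 4; a[8] = 52; a[9] = 50; a[10] = 36; a[11] = 32; a[12] = 2; a[13] = 40; a[14] = 0; a[15] = 40; a[16] = 52; a[17] = 32; a[18] = 18; a[19] = 50; a[20] = 2; a[21] = 4; a[22] = 18; a[23] = 22; a[24] = 52; a[25] = 14; a[26] = 0.
Since (a[25], a[26]) = (a[1], a[2]) = (14, 0) (two consecutive terms determine the rest), the sequence is periodic with period 24.
So a[1596] = a[1 + ((1596-1) mod 24)] = a[12] = 2.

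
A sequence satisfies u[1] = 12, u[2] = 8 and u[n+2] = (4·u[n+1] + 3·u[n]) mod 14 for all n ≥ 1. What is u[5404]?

u[1] = 12; u[2] = 8; u[3] = 12; u[4] = 2; u[5] = 2; u[6] = 0; u[7] = 6; u[8] = 10; u[9] = 2; u[10] = 10; u[11] = 4; u[12] = 4; u[13] = 0; u[14] = 12; u[15] = 6; u[16] = 4; u[17] = 6; u[18] = 8; u[19] = 8; u[20] = 0; u[21] = 10; u[22] = 12; u[23] = 8.
Since (u[22], u[23]) = (u[1], u[2]) = (12, 8) (two consecutive terms determine the rest), the sequence is periodic with period 21.
So u[5404] = u[1 + ((5404-1) mod 21)] = u[7] = 6.

6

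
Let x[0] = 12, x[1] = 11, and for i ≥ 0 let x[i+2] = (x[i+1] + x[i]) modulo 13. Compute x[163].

Computing terms: x[0] = 12, x[1] = 11, x[2] = 10, x[3] = 8, x[4] = 5, x[5] = 0, x[6] = 5, x[7] = 5, x[8] = 10, x[9] = 2, x[10] = 12, x[11] = 1, x[12] = 0, x[13] = 1, x[14] = 1, x[15] = 2, x[16] = 3, x[17] = 5, x[18] = 8, x[19] = 0, x[20] = 8, x[21] = 8, x[22] = 3, x[23] = 11, x[24] = 1, x[25] = 12, x[26] = 0, x[27] = 12, x[28] = 12, x[29] = 11.
Since (x[28], x[29]) = (x[0], x[1]) = (12, 11) (two consecutive terms determine the rest), the sequence is periodic with period 28.
So x[163] = x[0 + ((163-0) mod 28)] = x[23] = 11.

11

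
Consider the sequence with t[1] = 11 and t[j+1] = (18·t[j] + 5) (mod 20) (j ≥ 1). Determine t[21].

11

We have t[1] = 11,  t[2] = 3,  t[3] = 19,  t[4] = 7,  t[5] = 11.
The sequence repeats with period 4.
(21 - 1) mod 4 = 0, so t[21] = t[1] = 11.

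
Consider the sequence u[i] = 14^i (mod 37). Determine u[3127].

23

We have u[1] = 14, u[2] = 11, u[3] = 6, u[4] = 10, u[5] = 29, u[6] = 36, u[7] = 23, u[8] = 26, u[9] = 31, u[10] = 27, u[11] = 8, u[12] = 1, u[13] = 14.
Since u[13] = u[1] = 14, the sequence is periodic with period 12.
So u[3127] = u[1 + ((3127-1) mod 12)] = u[7] = 23.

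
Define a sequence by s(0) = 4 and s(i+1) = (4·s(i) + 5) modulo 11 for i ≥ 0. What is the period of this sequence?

5

We have s(0) = 4; s(1) = 10; s(2) = 1; s(3) = 9; s(4) = 8; s(5) = 4.
Since s(5) = s(0) = 4, the sequence is periodic with period 5.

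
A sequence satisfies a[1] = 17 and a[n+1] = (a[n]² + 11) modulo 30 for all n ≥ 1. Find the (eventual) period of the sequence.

6

Listing terms: a[1] = 17, a[2] = 0, a[3] = 11, a[4] = 12, a[5] = 5, a[6] = 6, a[7] = 17.
Since a[7] = a[1] = 17, the sequence is periodic with period 6.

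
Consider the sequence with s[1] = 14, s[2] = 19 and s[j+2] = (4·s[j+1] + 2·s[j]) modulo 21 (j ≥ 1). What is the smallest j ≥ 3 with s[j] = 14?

9

We have s[1] = 14, s[2] = 19, s[3] = 20, s[4] = 13, s[5] = 8, s[6] = 16, s[7] = 17, s[8] = 16, s[9] = 14, s[10] = 4, s[11] = 2, s[12] = 16, s[13] = 5, s[14] = 10, s[15] = 8, s[16] = 10, s[17] = 14, s[18] = 13, s[19] = 17, s[20] = 10, s[21] = 11, s[22] = 1, s[23] = 5, s[24] = 1, s[25] = 14, s[26] = 16, s[27] = 8, s[28] = 1, s[29] = 20, s[30] = 19, s[31] = 11, s[32] = 19, s[33] = 14, s[34] = 10, s[35] = 5, s[36] = 19, s[37] = 2, s[38] = 4, s[39] = 20, s[40] = 4, s[41] = 14, s[42] = 1, s[43] = 11, s[44] = 4, s[45] = 17, s[46] = 13, s[47] = 2, s[48] = 13, s[49] = 14, s[50] = 19.
Since (s[49], s[50]) = (s[1], s[2]) = (14, 19) (two consecutive terms determine the rest), the sequence is periodic with period 48.
The value 14 first appears (with j ≥ 3) at s[9].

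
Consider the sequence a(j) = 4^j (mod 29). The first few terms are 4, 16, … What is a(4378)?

23

Computing terms: a(1) = 4,  a(2) = 16,  a(3) = 6,  a(4) = 24,  a(5) = 9,  a(6) = 7,  a(7) = 28,  a(8) = 25,  a(9) = 13,  a(10) = 23,  a(11) = 5,  a(12) = 20,  a(13) = 22,  a(14) = 1,  a(15) = 4.
Since a(15) = a(1) = 4, the sequence is periodic with period 14.
So a(4378) = a(1 + ((4378-1) mod 14)) = a(10) = 23.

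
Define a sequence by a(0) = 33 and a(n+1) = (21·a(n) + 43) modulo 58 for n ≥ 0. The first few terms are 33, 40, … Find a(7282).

a(0) = 33,  a(1) = 40,  a(2) = 13,  a(3) = 26,  a(4) = 9,  a(5) = 0,  a(6) = 43,  a(7) = 18,  a(8) = 15,  a(9) = 10,  a(10) = 21,  a(11) = 20,  a(12) = 57,  a(13) = 22,  a(14) = 41,  a(15) = 34,  a(16) = 3,  a(17) = 48,  a(18) = 7,  a(19) = 16,  a(20) = 31,  a(21) = 56,  a(22) = 1,  a(23) = 6,  a(24) = 53,  a(25) = 54,  a(26) = 17,  a(27) = 52,  a(28) = 33.
Since a(28) = a(0) = 33, the sequence is periodic with period 28.
So a(7282) = a(0 + ((7282-0) mod 28)) = a(2) = 13.

13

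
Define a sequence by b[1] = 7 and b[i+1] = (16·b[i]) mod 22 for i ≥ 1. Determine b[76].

18

Computing terms: b[1] = 7, b[2] = 2, b[3] = 10, b[4] = 6, b[5] = 8, b[6] = 18, b[7] = 2.
Since b[7] = b[2] = 2, the sequence is eventually periodic: after a pre-period of length 1 it cycles with period 5.
For i ≥ 2, b[i] depends only on (i - 2) mod 5. (76 - 2) mod 5 = 4, so b[76] = b[6] = 18.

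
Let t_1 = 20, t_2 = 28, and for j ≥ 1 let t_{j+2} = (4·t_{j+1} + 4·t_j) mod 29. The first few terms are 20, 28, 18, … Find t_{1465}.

23

t_1 = 20, t_2 = 28, t_3 = 18, t_4 = 10, t_5 = 25, t_6 = 24, t_7 = 22, t_8 = 10, t_9 = 12, t_{10} = 1, t_{11} = 23, t_{12} = 9, t_{13} = 12, t_{14} = 26, t_{15} = 7, t_{16} = 16, t_{17} = 5, t_{18} = 26, t_{19} = 8, t_{20} = 20, t_{21} = 25, t_{22} = 6, t_{23} = 8, t_{24} = 27, t_{25} = 24, t_{26} = 1, t_{27} = 13, t_{28} = 27, t_{29} = 15, t_{30} = 23, t_{31} = 7, t_{32} = 4, t_{33} = 15, t_{34} = 18, t_{35} = 16, t_{36} = 20, t_{37} = 28.
Since (t_{36}, t_{37}) = (t_1, t_2) = (20, 28) (two consecutive terms determine the rest), the sequence is periodic with period 35.
(1465 - 1) mod 35 = 29, so t_{1465} = t_{30} = 23.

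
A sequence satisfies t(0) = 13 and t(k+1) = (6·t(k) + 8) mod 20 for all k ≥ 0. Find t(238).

12

We have t(0) = 13; t(1) = 6; t(2) = 4; t(3) = 12; t(4) = 0; t(5) = 8; t(6) = 16; t(7) = 4.
Since t(7) = t(2) = 4, the sequence is eventually periodic: after a pre-period of length 2 it cycles with period 5.
For k ≥ 2, t(k) depends only on (k - 2) mod 5. (238 - 2) mod 5 = 1, so t(238) = t(3) = 12.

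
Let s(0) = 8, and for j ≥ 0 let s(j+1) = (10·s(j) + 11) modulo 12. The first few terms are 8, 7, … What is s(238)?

We have s(0) = 8; s(1) = 7; s(2) = 9; s(3) = 5; s(4) = 1; s(5) = 9.
Since s(5) = s(2) = 9, the sequence is eventually periodic: after a pre-period of length 2 it cycles with period 3.
For j ≥ 2, s(j) depends only on (j - 2) mod 3. (238 - 2) mod 3 = 2, so s(238) = s(4) = 1.

1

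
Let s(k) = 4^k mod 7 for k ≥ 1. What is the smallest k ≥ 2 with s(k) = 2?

2

s(1) = 4; s(2) = 2; s(3) = 1; s(4) = 4.
Since s(4) = s(1) = 4, the sequence is periodic with period 3.
The value 2 first appears (with k ≥ 2) at s(2).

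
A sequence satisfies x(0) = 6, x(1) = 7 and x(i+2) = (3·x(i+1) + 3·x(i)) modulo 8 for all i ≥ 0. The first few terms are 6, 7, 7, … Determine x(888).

Listing terms: x(0) = 6, x(1) = 7, x(2) = 7, x(3) = 2, x(4) = 3, x(5) = 7, x(6) = 6, x(7) = 7.
The sequence repeats with period 6.
(888 - 0) mod 6 = 0, so x(888) = x(0) = 6.

6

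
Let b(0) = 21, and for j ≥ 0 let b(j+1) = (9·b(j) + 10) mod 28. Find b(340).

Listing terms: b(0) = 21, b(1) = 3, b(2) = 9, b(3) = 7, b(4) = 17, b(5) = 23, b(6) = 21.
The sequence repeats with period 6.
So b(340) = b(0 + ((340-0) mod 6)) = b(4) = 17.

17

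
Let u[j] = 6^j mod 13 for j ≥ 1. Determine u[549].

5

Computing terms: u[1] = 6, u[2] = 10, u[3] = 8, u[4] = 9, u[5] = 2, u[6] = 12, u[7] = 7, u[8] = 3, u[9] = 5, u[10] = 4, u[11] = 11, u[12] = 1, u[13] = 6.
Since u[13] = u[1] = 6, the sequence is periodic with period 12.
So u[549] = u[1 + ((549-1) mod 12)] = u[9] = 5.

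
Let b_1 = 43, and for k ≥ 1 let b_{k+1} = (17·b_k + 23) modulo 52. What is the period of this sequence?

Listing terms: b_1 = 43,  b_2 = 26,  b_3 = 49,  b_4 = 24,  b_5 = 15,  b_6 = 18,  b_7 = 17,  b_8 = 0,  b_9 = 23,  b_{10} = 50,  b_{11} = 41,  b_{12} = 44,  b_{13} = 43.
Since b_{13} = b_1 = 43, the sequence is periodic with period 12.

12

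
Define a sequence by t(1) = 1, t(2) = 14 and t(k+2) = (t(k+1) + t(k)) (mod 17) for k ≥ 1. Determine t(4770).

4

Computing terms: t(1) = 1, t(2) = 14, t(3) = 15, t(4) = 12, t(5) = 10, t(6) = 5, t(7) = 15, t(8) = 3, t(9) = 1, t(10) = 4, t(11) = 5, t(12) = 9, t(13) = 14, t(14) = 6, t(15) = 3, t(16) = 9, t(17) = 12, t(18) = 4, t(19) = 16, t(20) = 3, t(21) = 2, t(22) = 5, t(23) = 7, t(24) = 12, t(25) = 2, t(26) = 14, t(27) = 16, t(28) = 13, t(29) = 12, t(30) = 8, t(31) = 3, t(32) = 11, t(33) = 14, t(34) = 8, t(35) = 5, t(36) = 13, t(37) = 1, t(38) = 14.
Since (t(37), t(38)) = (t(1), t(2)) = (1, 14) (two consecutive terms determine the rest), the sequence is periodic with period 36.
So t(4770) = t(1 + ((4770-1) mod 36)) = t(18) = 4.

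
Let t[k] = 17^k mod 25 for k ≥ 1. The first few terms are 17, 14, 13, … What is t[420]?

1

We have t[1] = 17, t[2] = 14, t[3] = 13, t[4] = 21, t[5] = 7, t[6] = 19, t[7] = 23, t[8] = 16, t[9] = 22, t[10] = 24, t[11] = 8, t[12] = 11, t[13] = 12, t[14] = 4, t[15] = 18, t[16] = 6, t[17] = 2, t[18] = 9, t[19] = 3, t[20] = 1, t[21] = 17.
Since t[21] = t[1] = 17, the sequence is periodic with period 20.
So t[420] = t[1 + ((420-1) mod 20)] = t[20] = 1.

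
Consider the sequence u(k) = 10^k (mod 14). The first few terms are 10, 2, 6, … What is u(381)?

6

Listing terms: u(1) = 10,  u(2) = 2,  u(3) = 6,  u(4) = 4,  u(5) = 12,  u(6) = 8,  u(7) = 10.
Since u(7) = u(1) = 10, the sequence is periodic with period 6.
So u(381) = u(1 + ((381-1) mod 6)) = u(3) = 6.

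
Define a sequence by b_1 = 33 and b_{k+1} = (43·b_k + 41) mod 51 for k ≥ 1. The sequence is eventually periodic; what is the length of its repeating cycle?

24

Listing terms: b_1 = 33, b_2 = 32, b_3 = 40, b_4 = 27, b_5 = 29, b_6 = 13, b_7 = 39, b_8 = 35, b_9 = 16, b_{10} = 15, b_{11} = 23, b_{12} = 10, b_{13} = 12, b_{14} = 47, b_{15} = 22, b_{16} = 18, b_{17} = 50, b_{18} = 49, b_{19} = 6, b_{20} = 44, b_{21} = 46, b_{22} = 30, b_{23} = 5, b_{24} = 1, b_{25} = 33.
The sequence repeats with period 24.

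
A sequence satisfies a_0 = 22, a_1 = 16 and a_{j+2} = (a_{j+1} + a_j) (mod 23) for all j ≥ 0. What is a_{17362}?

5

a_0 = 22, a_1 = 16, a_2 = 15, a_3 = 8, a_4 = 0, a_5 = 8, a_6 = 8, a_7 = 16, a_8 = 1, a_9 = 17, a_{10} = 18, a_{11} = 12, a_{12} = 7, a_{13} = 19, a_{14} = 3, a_{15} = 22, a_{16} = 2, a_{17} = 1, a_{18} = 3, a_{19} = 4, a_{20} = 7, a_{21} = 11, a_{22} = 18, a_{23} = 6, a_{24} = 1, a_{25} = 7, a_{26} = 8, a_{27} = 15, a_{28} = 0, a_{29} = 15, a_{30} = 15, a_{31} = 7, a_{32} = 22, a_{33} = 6, a_{34} = 5, a_{35} = 11, a_{36} = 16, a_{37} = 4, a_{38} = 20, a_{39} = 1, a_{40} = 21, a_{41} = 22, a_{42} = 20, a_{43} = 19, a_{44} = 16, a_{45} = 12, a_{46} = 5, a_{47} = 17, a_{48} = 22, a_{49} = 16.
Since (a_{48}, a_{49}) = (a_0, a_1) = (22, 16) (two consecutive terms determine the rest), the sequence is periodic with period 48.
So a_{17362} = a_{0 + ((17362-0) mod 48)} = a_{34} = 5.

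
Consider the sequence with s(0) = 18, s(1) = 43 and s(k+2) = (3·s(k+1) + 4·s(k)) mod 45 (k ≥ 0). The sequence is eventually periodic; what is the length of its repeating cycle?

Listing terms: s(0) = 18; s(1) = 43; s(2) = 21; s(3) = 10; s(4) = 24; s(5) = 22; s(6) = 27; s(7) = 34; s(8) = 30; s(9) = 1; s(10) = 33; s(11) = 13; s(12) = 36; s(13) = 25; s(14) = 39; s(15) = 37; s(16) = 42; s(17) = 4; s(18) = 0; s(19) = 16; s(20) = 3; s(21) = 28; s(22) = 6; s(23) = 40; s(24) = 9; s(25) = 7; s(26) = 12; s(27) = 19; s(28) = 15; s(29) = 31; s(30) = 18; s(31) = 43.
Since (s(30), s(31)) = (s(0), s(1)) = (18, 43) (two consecutive terms determine the rest), the sequence is periodic with period 30.

30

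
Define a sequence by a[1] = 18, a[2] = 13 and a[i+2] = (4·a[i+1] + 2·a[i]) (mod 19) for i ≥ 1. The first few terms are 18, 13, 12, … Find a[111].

12

a[1] = 18; a[2] = 13; a[3] = 12; a[4] = 17; a[5] = 16; a[6] = 3; a[7] = 6; a[8] = 11; a[9] = 18; a[10] = 18; a[11] = 13.
The sequence repeats with period 9.
(111 - 1) mod 9 = 2, so a[111] = a[3] = 12.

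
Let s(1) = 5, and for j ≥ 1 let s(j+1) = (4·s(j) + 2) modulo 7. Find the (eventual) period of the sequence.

3

s(1) = 5,  s(2) = 1,  s(3) = 6,  s(4) = 5.
The sequence repeats with period 3.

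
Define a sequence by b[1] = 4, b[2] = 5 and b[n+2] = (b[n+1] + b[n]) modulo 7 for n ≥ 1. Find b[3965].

Listing terms: b[1] = 4, b[2] = 5, b[3] = 2, b[4] = 0, b[5] = 2, b[6] = 2, b[7] = 4, b[8] = 6, b[9] = 3, b[10] = 2, b[11] = 5, b[12] = 0, b[13] = 5, b[14] = 5, b[15] = 3, b[16] = 1, b[17] = 4, b[18] = 5.
Since (b[17], b[18]) = (b[1], b[2]) = (4, 5) (two consecutive terms determine the rest), the sequence is periodic with period 16.
So b[3965] = b[1 + ((3965-1) mod 16)] = b[13] = 5.

5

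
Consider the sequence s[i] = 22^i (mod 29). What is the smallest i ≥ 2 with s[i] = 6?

11

Computing terms: s[1] = 22, s[2] = 20, s[3] = 5, s[4] = 23, s[5] = 13, s[6] = 25, s[7] = 28, s[8] = 7, s[9] = 9, s[10] = 24, s[11] = 6, s[12] = 16, s[13] = 4, s[14] = 1, s[15] = 22.
Since s[15] = s[1] = 22, the sequence is periodic with period 14.
The value 6 first appears (with i ≥ 2) at s[11].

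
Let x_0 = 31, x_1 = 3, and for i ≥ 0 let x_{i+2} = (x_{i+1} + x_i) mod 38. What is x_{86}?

Computing terms: x_0 = 31,  x_1 = 3,  x_2 = 34,  x_3 = 37,  x_4 = 33,  x_5 = 32,  x_6 = 27,  x_7 = 21,  x_8 = 10,  x_9 = 31,  x_{10} = 3.
The sequence repeats with period 9.
(86 - 0) mod 9 = 5, so x_{86} = x_5 = 32.

32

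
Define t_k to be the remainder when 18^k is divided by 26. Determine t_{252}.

Listing terms: t_0 = 1; t_1 = 18; t_2 = 12; t_3 = 8; t_4 = 14; t_5 = 18.
Since t_5 = t_1 = 18, the sequence is eventually periodic: after a pre-period of length 1 it cycles with period 4.
For k ≥ 1, t_k depends only on (k - 1) mod 4. (252 - 1) mod 4 = 3, so t_{252} = t_4 = 14.

14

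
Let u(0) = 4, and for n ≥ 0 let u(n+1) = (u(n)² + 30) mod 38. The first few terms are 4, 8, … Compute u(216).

12

We have u(0) = 4; u(1) = 8; u(2) = 18; u(3) = 12; u(4) = 22; u(5) = 20; u(6) = 12.
Since u(6) = u(3) = 12, the sequence is eventually periodic: after a pre-period of length 3 it cycles with period 3.
For n ≥ 3, u(n) depends only on (n - 3) mod 3. (216 - 3) mod 3 = 0, so u(216) = u(3) = 12.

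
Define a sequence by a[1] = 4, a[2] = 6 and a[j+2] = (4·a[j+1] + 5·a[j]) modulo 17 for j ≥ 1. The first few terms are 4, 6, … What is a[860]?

Listing terms: a[1] = 4,  a[2] = 6,  a[3] = 10,  a[4] = 2,  a[5] = 7,  a[6] = 4,  a[7] = 0,  a[8] = 3,  a[9] = 12,  a[10] = 12,  a[11] = 6,  a[12] = 16,  a[13] = 9,  a[14] = 14,  a[15] = 16,  a[16] = 15,  a[17] = 4,  a[18] = 6.
Since (a[17], a[18]) = (a[1], a[2]) = (4, 6) (two consecutive terms determine the rest), the sequence is periodic with period 16.
(860 - 1) mod 16 = 11, so a[860] = a[12] = 16.

16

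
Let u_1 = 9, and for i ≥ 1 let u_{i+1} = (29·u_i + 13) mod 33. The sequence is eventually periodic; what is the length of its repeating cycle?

u_1 = 9; u_2 = 10; u_3 = 6; u_4 = 22; u_5 = 24; u_6 = 16; u_7 = 15; u_8 = 19; u_9 = 3; u_{10} = 1; u_{11} = 9.
Since u_{11} = u_1 = 9, the sequence is periodic with period 10.

10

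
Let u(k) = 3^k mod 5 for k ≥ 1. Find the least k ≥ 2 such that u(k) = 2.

u(1) = 3, u(2) = 4, u(3) = 2, u(4) = 1, u(5) = 3.
Since u(5) = u(1) = 3, the sequence is periodic with period 4.
The value 2 first appears (with k ≥ 2) at u(3).

3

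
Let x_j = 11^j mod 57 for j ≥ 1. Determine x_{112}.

49

Computing terms: x_1 = 11,  x_2 = 7,  x_3 = 20,  x_4 = 49,  x_5 = 26,  x_6 = 1,  x_7 = 11.
The sequence repeats with period 6.
(112 - 1) mod 6 = 3, so x_{112} = x_4 = 49.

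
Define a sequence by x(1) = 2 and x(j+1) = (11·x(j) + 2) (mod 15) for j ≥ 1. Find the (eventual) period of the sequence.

Listing terms: x(1) = 2, x(2) = 9, x(3) = 11, x(4) = 3, x(5) = 5, x(6) = 12, x(7) = 14, x(8) = 6, x(9) = 8, x(10) = 0, x(11) = 2.
Since x(11) = x(1) = 2, the sequence is periodic with period 10.

10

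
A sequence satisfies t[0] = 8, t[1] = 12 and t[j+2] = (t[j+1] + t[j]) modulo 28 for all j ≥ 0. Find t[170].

We have t[0] = 8, t[1] = 12, t[2] = 20, t[3] = 4, t[4] = 24, t[5] = 0, t[6] = 24, t[7] = 24, t[8] = 20, t[9] = 16, t[10] = 8, t[11] = 24, t[12] = 4, t[13] = 0, t[14] = 4, t[15] = 4, t[16] = 8, t[17] = 12.
Since (t[16], t[17]) = (t[0], t[1]) = (8, 12) (two consecutive terms determine the rest), the sequence is periodic with period 16.
So t[170] = t[0 + ((170-0) mod 16)] = t[10] = 8.

8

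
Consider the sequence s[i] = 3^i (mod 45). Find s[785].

18

Listing terms: s[1] = 3; s[2] = 9; s[3] = 27; s[4] = 36; s[5] = 18; s[6] = 9.
Since s[6] = s[2] = 9, the sequence is eventually periodic: after a pre-period of length 1 it cycles with period 4.
For i ≥ 2, s[i] depends only on (i - 2) mod 4. (785 - 2) mod 4 = 3, so s[785] = s[5] = 18.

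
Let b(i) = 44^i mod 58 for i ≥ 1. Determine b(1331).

We have b(1) = 44, b(2) = 22, b(3) = 40, b(4) = 20, b(5) = 10, b(6) = 34, b(7) = 46, b(8) = 52, b(9) = 26, b(10) = 42, b(11) = 50, b(12) = 54, b(13) = 56, b(14) = 28, b(15) = 14, b(16) = 36, b(17) = 18, b(18) = 38, b(19) = 48, b(20) = 24, b(21) = 12, b(22) = 6, b(23) = 32, b(24) = 16, b(25) = 8, b(26) = 4, b(27) = 2, b(28) = 30, b(29) = 44.
The sequence repeats with period 28.
(1331 - 1) mod 28 = 14, so b(1331) = b(15) = 14.

14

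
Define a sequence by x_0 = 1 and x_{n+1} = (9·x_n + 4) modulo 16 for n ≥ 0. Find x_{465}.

13

Listing terms: x_0 = 1; x_1 = 13; x_2 = 9; x_3 = 5; x_4 = 1.
Since x_4 = x_0 = 1, the sequence is periodic with period 4.
So x_{465} = x_{0 + ((465-0) mod 4)} = x_1 = 13.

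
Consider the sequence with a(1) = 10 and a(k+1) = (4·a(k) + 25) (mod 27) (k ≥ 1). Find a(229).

Computing terms: a(1) = 10, a(2) = 11, a(3) = 15, a(4) = 4, a(5) = 14, a(6) = 0, a(7) = 25, a(8) = 17, a(9) = 12, a(10) = 19, a(11) = 20, a(12) = 24, a(13) = 13, a(14) = 23, a(15) = 9, a(16) = 7, a(17) = 26, a(18) = 21, a(19) = 1, a(20) = 2, a(21) = 6, a(22) = 22, a(23) = 5, a(24) = 18, a(25) = 16, a(26) = 8, a(27) = 3, a(28) = 10.
Since a(28) = a(1) = 10, the sequence is periodic with period 27.
So a(229) = a(1 + ((229-1) mod 27)) = a(13) = 13.

13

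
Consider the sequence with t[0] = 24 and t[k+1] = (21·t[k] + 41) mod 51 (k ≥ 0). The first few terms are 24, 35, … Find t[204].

t[0] = 24, t[1] = 35, t[2] = 11, t[3] = 17, t[4] = 41, t[5] = 35.
Since t[5] = t[1] = 35, the sequence is eventually periodic: after a pre-period of length 1 it cycles with period 4.
For k ≥ 1, t[k] depends only on (k - 1) mod 4. (204 - 1) mod 4 = 3, so t[204] = t[4] = 41.

41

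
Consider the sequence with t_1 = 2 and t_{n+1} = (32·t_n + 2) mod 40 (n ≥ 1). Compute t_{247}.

Listing terms: t_1 = 2,  t_2 = 26,  t_3 = 34,  t_4 = 10,  t_5 = 2.
The sequence repeats with period 4.
(247 - 1) mod 4 = 2, so t_{247} = t_3 = 34.

34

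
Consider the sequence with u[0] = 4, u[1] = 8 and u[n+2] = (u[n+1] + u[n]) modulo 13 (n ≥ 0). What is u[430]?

4

Computing terms: u[0] = 4, u[1] = 8, u[2] = 12, u[3] = 7, u[4] = 6, u[5] = 0, u[6] = 6, u[7] = 6, u[8] = 12, u[9] = 5, u[10] = 4, u[11] = 9, u[12] = 0, u[13] = 9, u[14] = 9, u[15] = 5, u[16] = 1, u[17] = 6, u[18] = 7, u[19] = 0, u[20] = 7, u[21] = 7, u[22] = 1, u[23] = 8, u[24] = 9, u[25] = 4, u[26] = 0, u[27] = 4, u[28] = 4, u[29] = 8.
Since (u[28], u[29]) = (u[0], u[1]) = (4, 8) (two consecutive terms determine the rest), the sequence is periodic with period 28.
So u[430] = u[0 + ((430-0) mod 28)] = u[10] = 4.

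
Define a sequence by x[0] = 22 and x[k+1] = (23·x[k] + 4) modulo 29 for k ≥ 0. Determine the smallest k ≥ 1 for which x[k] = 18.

x[0] = 22; x[1] = 17; x[2] = 18; x[3] = 12; x[4] = 19; x[5] = 6; x[6] = 26; x[7] = 22.
The sequence repeats with period 7.
The value 18 first appears (with k ≥ 1) at x[2].

2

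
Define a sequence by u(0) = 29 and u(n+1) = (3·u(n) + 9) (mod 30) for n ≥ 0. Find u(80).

We have u(0) = 29, u(1) = 6, u(2) = 27, u(3) = 0, u(4) = 9, u(5) = 6.
Since u(5) = u(1) = 6, the sequence is eventually periodic: after a pre-period of length 1 it cycles with period 4.
For n ≥ 1, u(n) depends only on (n - 1) mod 4. (80 - 1) mod 4 = 3, so u(80) = u(4) = 9.

9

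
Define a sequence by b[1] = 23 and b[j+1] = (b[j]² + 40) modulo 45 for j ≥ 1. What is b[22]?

41

b[1] = 23, b[2] = 29, b[3] = 26, b[4] = 41, b[5] = 11, b[6] = 26.
Since b[6] = b[3] = 26, the sequence is eventually periodic: after a pre-period of length 2 it cycles with period 3.
For j ≥ 3, b[j] depends only on (j - 3) mod 3. (22 - 3) mod 3 = 1, so b[22] = b[4] = 41.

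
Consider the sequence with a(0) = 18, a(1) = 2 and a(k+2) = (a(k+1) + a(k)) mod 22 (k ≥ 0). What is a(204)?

20

a(0) = 18, a(1) = 2, a(2) = 20, a(3) = 0, a(4) = 20, a(5) = 20, a(6) = 18, a(7) = 16, a(8) = 12, a(9) = 6, a(10) = 18, a(11) = 2.
The sequence repeats with period 10.
(204 - 0) mod 10 = 4, so a(204) = a(4) = 20.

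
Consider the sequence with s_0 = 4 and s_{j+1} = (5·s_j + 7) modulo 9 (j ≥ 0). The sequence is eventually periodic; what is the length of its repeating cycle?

We have s_0 = 4, s_1 = 0, s_2 = 7, s_3 = 6, s_4 = 1, s_5 = 3, s_6 = 4.
Since s_6 = s_0 = 4, the sequence is periodic with period 6.

6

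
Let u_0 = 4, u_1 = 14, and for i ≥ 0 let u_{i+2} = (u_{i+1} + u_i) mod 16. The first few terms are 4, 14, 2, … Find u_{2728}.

u_0 = 4, u_1 = 14, u_2 = 2, u_3 = 0, u_4 = 2, u_5 = 2, u_6 = 4, u_7 = 6, u_8 = 10, u_9 = 0, u_{10} = 10, u_{11} = 10, u_{12} = 4, u_{13} = 14.
Since (u_{12}, u_{13}) = (u_0, u_1) = (4, 14) (two consecutive terms determine the rest), the sequence is periodic with period 12.
(2728 - 0) mod 12 = 4, so u_{2728} = u_4 = 2.

2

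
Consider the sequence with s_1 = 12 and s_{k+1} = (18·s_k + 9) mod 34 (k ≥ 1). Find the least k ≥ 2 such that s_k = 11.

16

Listing terms: s_1 = 12; s_2 = 21; s_3 = 13; s_4 = 5; s_5 = 31; s_6 = 23; s_7 = 15; s_8 = 7; s_9 = 33; s_{10} = 25; s_{11} = 17; s_{12} = 9; s_{13} = 1; s_{14} = 27; s_{15} = 19; s_{16} = 11; s_{17} = 3; s_{18} = 29; s_{19} = 21.
Since s_{19} = s_2 = 21, the sequence is eventually periodic: after a pre-period of length 1 it cycles with period 17.
The value 11 first appears (with k ≥ 2) at s_{16}.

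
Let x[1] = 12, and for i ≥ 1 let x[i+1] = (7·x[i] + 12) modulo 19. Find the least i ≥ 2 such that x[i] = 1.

We have x[1] = 12, x[2] = 1, x[3] = 0, x[4] = 12.
The sequence repeats with period 3.
The value 1 first appears (with i ≥ 2) at x[2].

2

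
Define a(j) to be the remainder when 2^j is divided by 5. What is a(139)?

Computing terms: a(0) = 1; a(1) = 2; a(2) = 4; a(3) = 3; a(4) = 1.
Since a(4) = a(0) = 1, the sequence is periodic with period 4.
So a(139) = a(0 + ((139-0) mod 4)) = a(3) = 3.

3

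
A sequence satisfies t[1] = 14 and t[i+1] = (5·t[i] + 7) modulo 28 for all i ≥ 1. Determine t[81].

Computing terms: t[1] = 14, t[2] = 21, t[3] = 0, t[4] = 7, t[5] = 14.
The sequence repeats with period 4.
(81 - 1) mod 4 = 0, so t[81] = t[1] = 14.

14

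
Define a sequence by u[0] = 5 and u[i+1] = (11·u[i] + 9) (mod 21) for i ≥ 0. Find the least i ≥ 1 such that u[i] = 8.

u[0] = 5,  u[1] = 1,  u[2] = 20,  u[3] = 19,  u[4] = 8,  u[5] = 13,  u[6] = 5.
The sequence repeats with period 6.
The value 8 first appears (with i ≥ 1) at u[4].

4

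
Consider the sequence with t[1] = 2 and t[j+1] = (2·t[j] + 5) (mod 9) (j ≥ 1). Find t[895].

Listing terms: t[1] = 2, t[2] = 0, t[3] = 5, t[4] = 6, t[5] = 8, t[6] = 3, t[7] = 2.
Since t[7] = t[1] = 2, the sequence is periodic with period 6.
(895 - 1) mod 6 = 0, so t[895] = t[1] = 2.

2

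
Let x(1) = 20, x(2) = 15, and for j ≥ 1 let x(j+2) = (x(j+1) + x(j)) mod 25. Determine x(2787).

20

Computing terms: x(1) = 20; x(2) = 15; x(3) = 10; x(4) = 0; x(5) = 10; x(6) = 10; x(7) = 20; x(8) = 5; x(9) = 0; x(10) = 5; x(11) = 5; x(12) = 10; x(13) = 15; x(14) = 0; x(15) = 15; x(16) = 15; x(17) = 5; x(18) = 20; x(19) = 0; x(20) = 20; x(21) = 20; x(22) = 15.
The sequence repeats with period 20.
So x(2787) = x(1 + ((2787-1) mod 20)) = x(7) = 20.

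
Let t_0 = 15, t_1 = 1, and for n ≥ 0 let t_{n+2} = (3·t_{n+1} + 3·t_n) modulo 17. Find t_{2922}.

t_0 = 15, t_1 = 1, t_2 = 14, t_3 = 11, t_4 = 7, t_5 = 3, t_6 = 13, t_7 = 14, t_8 = 13, t_9 = 13, t_{10} = 10, t_{11} = 1, t_{12} = 16, t_{13} = 0, t_{14} = 14, t_{15} = 8, t_{16} = 15, t_{17} = 1.
The sequence repeats with period 16.
So t_{2922} = t_{0 + ((2922-0) mod 16)} = t_{10} = 10.

10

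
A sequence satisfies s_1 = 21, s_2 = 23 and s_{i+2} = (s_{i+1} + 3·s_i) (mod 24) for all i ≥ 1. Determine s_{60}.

s_1 = 21; s_2 = 23; s_3 = 14; s_4 = 11; s_5 = 5; s_6 = 14; s_7 = 5; s_8 = 23; s_9 = 14.
Since (s_8, s_9) = (s_2, s_3) = (23, 14) (two consecutive terms determine the rest), the sequence is eventually periodic: after a pre-period of length 1 it cycles with period 6.
For i ≥ 2, s_i depends only on (i - 2) mod 6. (60 - 2) mod 6 = 4, so s_{60} = s_6 = 14.

14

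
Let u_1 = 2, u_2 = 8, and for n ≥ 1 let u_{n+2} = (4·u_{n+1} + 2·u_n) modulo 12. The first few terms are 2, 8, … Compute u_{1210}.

Computing terms: u_1 = 2, u_2 = 8, u_3 = 0, u_4 = 4, u_5 = 4, u_6 = 0, u_7 = 8, u_8 = 8, u_9 = 0.
Since (u_8, u_9) = (u_2, u_3) = (8, 0) (two consecutive terms determine the rest), the sequence is eventually periodic: after a pre-period of length 1 it cycles with period 6.
For n ≥ 2, u_n depends only on (n - 2) mod 6. (1210 - 2) mod 6 = 2, so u_{1210} = u_4 = 4.

4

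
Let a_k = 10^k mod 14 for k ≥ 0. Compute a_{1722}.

a_0 = 1; a_1 = 10; a_2 = 2; a_3 = 6; a_4 = 4; a_5 = 12; a_6 = 8; a_7 = 10.
Since a_7 = a_1 = 10, the sequence is eventually periodic: after a pre-period of length 1 it cycles with period 6.
For k ≥ 1, a_k depends only on (k - 1) mod 6. (1722 - 1) mod 6 = 5, so a_{1722} = a_6 = 8.

8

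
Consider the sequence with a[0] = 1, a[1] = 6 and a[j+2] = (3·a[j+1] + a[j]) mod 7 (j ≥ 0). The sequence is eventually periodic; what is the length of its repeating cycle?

We have a[0] = 1; a[1] = 6; a[2] = 5; a[3] = 0; a[4] = 5; a[5] = 1; a[6] = 1; a[7] = 4; a[8] = 6; a[9] = 1; a[10] = 2; a[11] = 0; a[12] = 2; a[13] = 6; a[14] = 6; a[15] = 3; a[16] = 1; a[17] = 6.
Since (a[16], a[17]) = (a[0], a[1]) = (1, 6) (two consecutive terms determine the rest), the sequence is periodic with period 16.

16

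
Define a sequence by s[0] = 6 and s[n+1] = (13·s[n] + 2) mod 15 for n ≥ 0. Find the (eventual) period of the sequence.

Listing terms: s[0] = 6,  s[1] = 5,  s[2] = 7,  s[3] = 3,  s[4] = 11,  s[5] = 10,  s[6] = 12,  s[7] = 8,  s[8] = 1,  s[9] = 0,  s[10] = 2,  s[11] = 13,  s[12] = 6.
Since s[12] = s[0] = 6, the sequence is periodic with period 12.

12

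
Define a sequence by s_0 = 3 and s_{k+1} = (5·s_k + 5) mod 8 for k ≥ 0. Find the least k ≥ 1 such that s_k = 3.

8

s_0 = 3, s_1 = 4, s_2 = 1, s_3 = 2, s_4 = 7, s_5 = 0, s_6 = 5, s_7 = 6, s_8 = 3.
The sequence repeats with period 8.
The value 3 next appears (with k ≥ 1) at s_8.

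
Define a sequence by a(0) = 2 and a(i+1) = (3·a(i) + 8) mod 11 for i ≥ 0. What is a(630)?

a(0) = 2, a(1) = 3, a(2) = 6, a(3) = 4, a(4) = 9, a(5) = 2.
Since a(5) = a(0) = 2, the sequence is periodic with period 5.
(630 - 0) mod 5 = 0, so a(630) = a(0) = 2.

2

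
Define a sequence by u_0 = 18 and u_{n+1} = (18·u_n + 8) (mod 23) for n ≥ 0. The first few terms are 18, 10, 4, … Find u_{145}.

4

We have u_0 = 18,  u_1 = 10,  u_2 = 4,  u_3 = 11,  u_4 = 22,  u_5 = 13,  u_6 = 12,  u_7 = 17,  u_8 = 15,  u_9 = 2,  u_{10} = 21,  u_{11} = 18.
Since u_{11} = u_0 = 18, the sequence is periodic with period 11.
(145 - 0) mod 11 = 2, so u_{145} = u_2 = 4.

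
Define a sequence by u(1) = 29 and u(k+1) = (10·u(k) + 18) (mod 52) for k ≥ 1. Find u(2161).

u(1) = 29,  u(2) = 48,  u(3) = 30,  u(4) = 6,  u(5) = 26,  u(6) = 18,  u(7) = 42,  u(8) = 22,  u(9) = 30.
Since u(9) = u(3) = 30, the sequence is eventually periodic: after a pre-period of length 2 it cycles with period 6.
For k ≥ 3, u(k) depends only on (k - 3) mod 6. (2161 - 3) mod 6 = 4, so u(2161) = u(7) = 42.

42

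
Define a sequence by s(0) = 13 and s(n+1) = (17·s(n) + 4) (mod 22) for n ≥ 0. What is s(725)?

Computing terms: s(0) = 13; s(1) = 5; s(2) = 1; s(3) = 21; s(4) = 9; s(5) = 3; s(6) = 11; s(7) = 15; s(8) = 17; s(9) = 7; s(10) = 13.
The sequence repeats with period 10.
(725 - 0) mod 10 = 5, so s(725) = s(5) = 3.

3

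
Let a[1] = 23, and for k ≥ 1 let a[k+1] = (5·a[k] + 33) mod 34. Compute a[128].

Listing terms: a[1] = 23; a[2] = 12; a[3] = 25; a[4] = 22; a[5] = 7; a[6] = 0; a[7] = 33; a[8] = 28; a[9] = 3; a[10] = 14; a[11] = 1; a[12] = 4; a[13] = 19; a[14] = 26; a[15] = 27; a[16] = 32; a[17] = 23.
Since a[17] = a[1] = 23, the sequence is periodic with period 16.
So a[128] = a[1 + ((128-1) mod 16)] = a[16] = 32.

32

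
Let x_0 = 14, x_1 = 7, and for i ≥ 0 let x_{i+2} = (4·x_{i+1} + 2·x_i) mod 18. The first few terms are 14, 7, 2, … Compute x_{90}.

x_0 = 14, x_1 = 7, x_2 = 2, x_3 = 4, x_4 = 2, x_5 = 16, x_6 = 14, x_7 = 16, x_8 = 2, x_9 = 4.
Since (x_8, x_9) = (x_2, x_3) = (2, 4) (two consecutive terms determine the rest), the sequence is eventually periodic: after a pre-period of length 2 it cycles with period 6.
For i ≥ 2, x_i depends only on (i - 2) mod 6. (90 - 2) mod 6 = 4, so x_{90} = x_6 = 14.

14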